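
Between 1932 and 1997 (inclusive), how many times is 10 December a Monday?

Track 10 December's weekday year by year (advancing +1, or +2 across a Feb 29):
  1932: Sat  1933: Sun (+1)  1934: Mon (+1) ✓  1935: Tue (+1)  1936: Thu (+2)
  1937: Fri (+1)  1938: Sat (+1)  1939: Sun (+1)  1940: Tue (+2)  1941: Wed (+1)
  1942: Thu (+1)  1943: Fri (+1)  1944: Sun (+2)  1945: Mon (+1) ✓  … (38 more years) …
  1984: Mon (+2) ✓  1985: Tue (+1)  1986: Wed (+1)  1987: Thu (+1)  1988: Sat (+2)
  1989: Sun (+1)  1990: Mon (+1) ✓  1991: Tue (+1)  1992: Thu (+2)  1993: Fri (+1)
  1994: Sat (+1)  1995: Sun (+1)  1996: Tue (+2)  1997: Wed (+1)
Monday years: 1934, 1945, 1951, 1956, 1962, 1973, 1979, 1984, 1990 — 9 in total.

9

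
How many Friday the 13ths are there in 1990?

2

Check the 13th of each month of 1990: Jan 13: Sat, Feb 13: Tue, Mar 13: Tue, Apr 13: Fri, May 13: Sun, Jun 13: Wed, Jul 13: Fri, Aug 13: Mon, Sep 13: Thu, Oct 13: Sat, Nov 13: Tue, Dec 13: Thu.
Friday occurs in April, July — 2 months.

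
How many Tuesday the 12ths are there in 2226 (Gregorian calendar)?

2

Check the 12th of each month of 2226: Jan 12: Thu, Feb 12: Sun, Mar 12: Sun, Apr 12: Wed, May 12: Fri, Jun 12: Mon, Jul 12: Wed, Aug 12: Sat, Sep 12: Tue, Oct 12: Thu, Nov 12: Sun, Dec 12: Tue.
Tuesday occurs in September, December — 2 months.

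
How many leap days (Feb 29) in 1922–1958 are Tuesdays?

1

Leap years in 1922–1958: 9 of them.
Feb 29 weekday advances by 5 (mod 7) from one leap year to the next four years later (or differs when a century non-leap intervenes).
Leap-day weekdays: 1924:Fri 1928:Wed 1932:Mon 1936:Sat 1940:Thu 1944:Tue✓ 1948:Sun 1952:Fri 1956:Wed
Tuesday: 1944 → 1.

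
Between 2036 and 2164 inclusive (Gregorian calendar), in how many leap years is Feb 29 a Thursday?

4

Leap years in 2036–2164: 32 of them.
Feb 29 weekday advances by 5 (mod 7) from one leap year to the next four years later (or differs when a century non-leap intervenes).
Leap-day weekdays: 2036:Fri 2040:Wed 2044:Mon 2048:Sat 2052:Thu✓ 2056:Tue 2060:Sun 2064:Fri 2068:Wed 2072:Mon 2076:Sat 2080:Thu✓ 2084:Tue …(6 more)… 2116:Sat 2120:Thu✓ 2124:Tue 2128:Sun 2132:Fri 2136:Wed 2140:Mon 2144:Sat 2148:Thu✓ 2152:Tue 2156:Sun 2160:Fri 2164:Wed
Thursday: 2052, 2080, 2120, 2148 → 4.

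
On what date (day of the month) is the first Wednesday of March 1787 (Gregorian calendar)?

7

March 1, 1787 is a Thursday, so the first Wednesday is the 7th.
The first Wednesday is 7 + 0 = 7.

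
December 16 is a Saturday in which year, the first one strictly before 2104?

2102

From one year to the next, a fixed date's weekday advances by 1, or by 2 when a Feb 29 lies between the two dates.
2104: December 16 is Tuesday.
2103: Sunday (−2)
2102: Saturday (−1)
December 16 falls on a Saturday in 2102.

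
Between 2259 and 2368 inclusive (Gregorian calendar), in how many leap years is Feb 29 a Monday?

5

Leap years in 2259–2368: 27 of them.
Feb 29 weekday advances by 5 (mod 7) from one leap year to the next four years later (or differs when a century non-leap intervenes).
Leap-day weekdays: 2260:Wed 2264:Mon✓ 2268:Sat 2272:Thu 2276:Tue 2280:Sun 2284:Fri 2288:Wed 2292:Mon✓ 2296:Sat 2304:Mon✓ 2308:Sat 2312:Thu 2316:Tue 2320:Sun 2324:Fri 2328:Wed 2332:Mon✓ 2336:Sat 2340:Thu 2344:Tue 2348:Sun 2352:Fri 2356:Wed 2360:Mon✓ 2364:Sat 2368:Thu
Monday: 2264, 2292, 2304, 2332, 2360 → 5.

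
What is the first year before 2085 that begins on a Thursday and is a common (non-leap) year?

Jan 1 advances by 2 weekdays after a leap year and by 1 after a common year.
2085: Jan 1 is Monday.
2084: Saturday (leap)
2083: Friday
2082: Thursday
2082 begins on a Thursday and is a common year.

2082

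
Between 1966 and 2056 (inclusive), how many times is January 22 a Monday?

13

Track January 22's weekday year by year (advancing +1, or +2 across a Feb 29):
  1966: Sat  1967: Sun (+1)  1968: Mon (+1) ✓  1969: Wed (+2)  1970: Thu (+1)
  1971: Fri (+1)  1972: Sat (+1)  1973: Mon (+2) ✓  1974: Tue (+1)  1975: Wed (+1)
  1976: Thu (+1)  1977: Sat (+2)  1978: Sun (+1)  1979: Mon (+1) ✓  … (63 more years) …
  2043: Thu (+1)  2044: Fri (+1)  2045: Sun (+2)  2046: Mon (+1) ✓  2047: Tue (+1)
  2048: Wed (+1)  2049: Fri (+2)  2050: Sat (+1)  2051: Sun (+1)  2052: Mon (+1) ✓
  2053: Wed (+2)  2054: Thu (+1)  2055: Fri (+1)  2056: Sat (+1)
Monday years: 1968, 1973, 1979, 1990, 1996, 2001, 2007, 2018, 2024, 2029, 2035, 2046, 2052 — 13 in total.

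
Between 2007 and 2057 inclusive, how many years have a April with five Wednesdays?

15

April has 30 days; it has five Wednesdays when Wednesday falls among the first (month-length − 28) days — i.e. when April 1 is one of Wednesday/Tuesday.
April 1 by year: 2007:Sun 2008:Tue✓ 2009:Wed✓ 2010:Thu 2011:Fri 2012:Sun 2013:Mon 2014:Tue✓ 2015:Wed✓ 2016:Fri 2017:Sat 2018:Sun 2019:Mon 2020:Wed✓ 2021:Thu …(21 more)… 2043:Wed✓ 2044:Fri 2045:Sat 2046:Sun 2047:Mon 2048:Wed✓ 2049:Thu 2050:Fri 2051:Sat 2052:Mon 2053:Tue✓ 2054:Wed✓ 2055:Thu 2056:Sat 2057:Sun
Years with five Wednesdays: 2008, 2009, 2014, 2015, 2020, 2025, 2026, 2031, 2036, 2037, 2042, 2043, 2048, 2053, 2054 → 15.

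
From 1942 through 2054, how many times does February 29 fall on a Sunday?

4

Leap years in 1942–2054: 28 of them.
Feb 29 weekday advances by 5 (mod 7) from one leap year to the next four years later (or differs when a century non-leap intervenes).
Leap-day weekdays: 1944:Tue 1948:Sun✓ 1952:Fri 1956:Wed 1960:Mon 1964:Sat 1968:Thu 1972:Tue 1976:Sun✓ 1980:Fri 1984:Wed 1988:Mon 1992:Sat 1996:Thu 2000:Tue 2004:Sun✓ 2008:Fri 2012:Wed 2016:Mon 2020:Sat 2024:Thu 2028:Tue 2032:Sun✓ 2036:Fri 2040:Wed 2044:Mon 2048:Sat 2052:Thu
Sunday: 1948, 1976, 2004, 2032 → 4.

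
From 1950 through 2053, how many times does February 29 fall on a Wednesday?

Leap years in 1950–2053: 26 of them.
Feb 29 weekday advances by 5 (mod 7) from one leap year to the next four years later (or differs when a century non-leap intervenes).
Leap-day weekdays: 1952:Fri 1956:Wed✓ 1960:Mon 1964:Sat 1968:Thu 1972:Tue 1976:Sun 1980:Fri 1984:Wed✓ 1988:Mon 1992:Sat 1996:Thu 2000:Tue 2004:Sun 2008:Fri 2012:Wed✓ 2016:Mon 2020:Sat 2024:Thu 2028:Tue 2032:Sun 2036:Fri 2040:Wed✓ 2044:Mon 2048:Sat 2052:Thu
Wednesday: 1956, 1984, 2012, 2040 → 4.

4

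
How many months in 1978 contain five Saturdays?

A month of length L has five Saturdays iff its first Saturday is on day ≤ L−28 (so day 1–3 in a 31-day month, 1–2 in a 30-day month, day 1 in a leap February).
Checking each month of 1978: Jan starts Sun (31d); Feb starts Wed (28d); Mar starts Wed (31d); Apr starts Sat (30d) ✓; May starts Mon (31d); Jun starts Thu (30d); Jul starts Sat (31d) ✓; Aug starts Tue (31d); Sep starts Fri (30d) ✓; Oct starts Sun (31d); Nov starts Wed (30d); Dec starts Fri (31d) ✓.
Five-Saturday months: April, July, September, December → 4.

4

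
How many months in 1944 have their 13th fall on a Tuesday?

Check the 13th of each month of 1944: Jan 13: Thu, Feb 13: Sun, Mar 13: Mon, Apr 13: Thu, May 13: Sat, Jun 13: Tue, Jul 13: Thu, Aug 13: Sun, Sep 13: Wed, Oct 13: Fri, Nov 13: Mon, Dec 13: Wed.
Tuesday occurs in June — 1 month.

1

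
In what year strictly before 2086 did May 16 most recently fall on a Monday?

From one year to the next, a fixed date's weekday advances by 1, or by 2 when a Feb 29 lies between the two dates.
2086: May 16 is Thursday.
2085: Wednesday (−1)
2084: Tuesday (−1)
2083: Sunday (−2)
2082: Saturday (−1)
2081: Friday (−1)
2080: Thursday (−1)
2079: Tuesday (−2)
2078: Monday (−1)
May 16 falls on a Monday in 2078.

2078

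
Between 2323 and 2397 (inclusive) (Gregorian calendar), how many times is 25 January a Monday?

11

Track 25 January's weekday year by year (advancing +1, or +2 across a Feb 29):
  2323: Thu  2324: Fri (+1)  2325: Sun (+2)  2326: Mon (+1) ✓  2327: Tue (+1)
  2328: Wed (+1)  2329: Fri (+2)  2330: Sat (+1)  2331: Sun (+1)  2332: Mon (+1) ✓
  2333: Wed (+2)  2334: Thu (+1)  2335: Fri (+1)  2336: Sat (+1)  … (47 more years) …
  2384: Wed (+1)  2385: Fri (+2)  2386: Sat (+1)  2387: Sun (+1)  2388: Mon (+1) ✓
  2389: Wed (+2)  2390: Thu (+1)  2391: Fri (+1)  2392: Sat (+1)  2393: Mon (+2) ✓
  2394: Tue (+1)  2395: Wed (+1)  2396: Thu (+1)  2397: Sat (+2)
Monday years: 2326, 2332, 2337, 2343, 2354, 2360, 2365, 2371, 2382, 2388, 2393 — 11 in total.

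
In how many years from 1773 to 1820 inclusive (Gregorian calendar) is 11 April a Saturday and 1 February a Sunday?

6

Check each year's weekday for 11 April and 1 February:
  1773: Sun/Mon  1774: Mon/Tue  1775: Tue/Wed  1776: Thu/Thu  1777: Fri/Sat  1778: Sat/Sun ✓  1779: Sun/Mon  1780: Tue/Tue  1781: Wed/Thu  1782: Thu/Fri  1783: Fri/Sat  1784: Sun/Sun  1785: Mon/Tue  1786: Tue/Wed  …(20 more)…  1807: Sat/Sun ✓  1808: Mon/Mon  1809: Tue/Wed  1810: Wed/Thu  1811: Thu/Fri  1812: Sat/Sat  1813: Sun/Mon  1814: Mon/Tue  1815: Tue/Wed  1816: Thu/Thu  1817: Fri/Sat  1818: Sat/Sun ✓  1819: Sun/Mon  1820: Tue/Tue
Both conditions hold in: 1778, 1789, 1795, 1801, 1807, 1818 — 6.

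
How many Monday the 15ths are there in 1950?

Check the 15th of each month of 1950: Jan 15: Sun, Feb 15: Wed, Mar 15: Wed, Apr 15: Sat, May 15: Mon, Jun 15: Thu, Jul 15: Sat, Aug 15: Tue, Sep 15: Fri, Oct 15: Sun, Nov 15: Wed, Dec 15: Fri.
Monday occurs in May — 1 month.

1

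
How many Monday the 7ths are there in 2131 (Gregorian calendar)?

Check the 7th of each month of 2131: Jan 7: Sun, Feb 7: Wed, Mar 7: Wed, Apr 7: Sat, May 7: Mon, Jun 7: Thu, Jul 7: Sat, Aug 7: Tue, Sep 7: Fri, Oct 7: Sun, Nov 7: Wed, Dec 7: Fri.
Monday occurs in May — 1 month.

1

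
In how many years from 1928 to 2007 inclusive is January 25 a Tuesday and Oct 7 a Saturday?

3

Check each year's weekday for January 25 and Oct 7:
  1928: Wed/Sun  1929: Fri/Mon  1930: Sat/Tue  1931: Sun/Wed  1932: Mon/Fri  1933: Wed/Sat  1934: Thu/Sun  1935: Fri/Mon  1936: Sat/Wed  1937: Mon/Thu  1938: Tue/Fri  1939: Wed/Sat  1940: Thu/Mon  1941: Sat/Tue  …(52 more)…  1994: Tue/Fri  1995: Wed/Sat  1996: Thu/Mon  1997: Sat/Tue  1998: Sun/Wed  1999: Mon/Thu  2000: Tue/Sat ✓  2001: Thu/Sun  2002: Fri/Mon  2003: Sat/Tue  2004: Sun/Thu  2005: Tue/Fri  2006: Wed/Sat  2007: Thu/Sun
Both conditions hold in: 1944, 1972, 2000 — 3.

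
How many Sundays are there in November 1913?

November 1913 has 30 days and begins on Saturday.
The first Sunday is November 2.
Sundays fall on 2, 9, 16, 23, 30 — that's 5.

5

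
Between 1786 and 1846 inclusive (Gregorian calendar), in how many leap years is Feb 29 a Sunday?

1

Leap years in 1786–1846: 14 of them.
Feb 29 weekday advances by 5 (mod 7) from one leap year to the next four years later (or differs when a century non-leap intervenes).
Leap-day weekdays: 1788:Fri 1792:Wed 1796:Mon 1804:Wed 1808:Mon 1812:Sat 1816:Thu 1820:Tue 1824:Sun✓ 1828:Fri 1832:Wed 1836:Mon 1840:Sat 1844:Thu
Sunday: 1824 → 1.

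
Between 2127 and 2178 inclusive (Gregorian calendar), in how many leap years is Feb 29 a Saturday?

2

Leap years in 2127–2178: 13 of them.
Feb 29 weekday advances by 5 (mod 7) from one leap year to the next four years later (or differs when a century non-leap intervenes).
Leap-day weekdays: 2128:Sun 2132:Fri 2136:Wed 2140:Mon 2144:Sat✓ 2148:Thu 2152:Tue 2156:Sun 2160:Fri 2164:Wed 2168:Mon 2172:Sat✓ 2176:Thu
Saturday: 2144, 2172 → 2.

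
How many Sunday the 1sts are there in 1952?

1

Check the 1st of each month of 1952: Jan 1: Tue, Feb 1: Fri, Mar 1: Sat, Apr 1: Tue, May 1: Thu, Jun 1: Sun, Jul 1: Tue, Aug 1: Fri, Sep 1: Mon, Oct 1: Wed, Nov 1: Sat, Dec 1: Mon.
Sunday occurs in June — 1 month.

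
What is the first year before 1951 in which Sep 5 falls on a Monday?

From one year to the next, a fixed date's weekday advances by 1, or by 2 when a Feb 29 lies between the two dates.
1951: September 5 is Wednesday.
1950: Tuesday (−1)
1949: Monday (−1)
Sep 5 falls on a Monday in 1949.

1949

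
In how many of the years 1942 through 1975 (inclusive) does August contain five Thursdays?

15

August has 31 days; it has five Thursdays when Thursday falls among the first (month-length − 28) days — i.e. when August 1 is one of Thursday/Wednesday/Tuesday.
August 1 by year: 1942:Sat 1943:Sun 1944:Tue✓ 1945:Wed✓ 1946:Thu✓ 1947:Fri 1948:Sun 1949:Mon 1950:Tue✓ 1951:Wed✓ 1952:Fri 1953:Sat 1954:Sun 1955:Mon 1956:Wed✓ …(4 more)… 1961:Tue✓ 1962:Wed✓ 1963:Thu✓ 1964:Sat 1965:Sun 1966:Mon 1967:Tue✓ 1968:Thu✓ 1969:Fri 1970:Sat 1971:Sun 1972:Tue✓ 1973:Wed✓ 1974:Thu✓ 1975:Fri
Years with five Thursdays: 1944, 1945, 1946, 1950, 1951, 1956, 1957, 1961, 1962, 1963, 1967, 1968, 1972, 1973, 1974 → 15.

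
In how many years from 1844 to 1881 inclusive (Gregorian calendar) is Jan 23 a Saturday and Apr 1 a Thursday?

Check each year's weekday for Jan 23 and Apr 1:
  1844: Tue/Mon  1845: Thu/Tue  1846: Fri/Wed  1847: Sat/Thu ✓  1848: Sun/Sat  1849: Tue/Sun  1850: Wed/Mon  1851: Thu/Tue  1852: Fri/Thu  1853: Sun/Fri  1854: Mon/Sat  1855: Tue/Sun  1856: Wed/Tue  1857: Fri/Wed  …(10 more)…  1868: Thu/Wed  1869: Sat/Thu ✓  1870: Sun/Fri  1871: Mon/Sat  1872: Tue/Mon  1873: Thu/Tue  1874: Fri/Wed  1875: Sat/Thu ✓  1876: Sun/Sat  1877: Tue/Sun  1878: Wed/Mon  1879: Thu/Tue  1880: Fri/Thu  1881: Sun/Fri
Both conditions hold in: 1847, 1858, 1869, 1875 — 4.

4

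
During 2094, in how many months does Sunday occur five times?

A month of length L has five Sundays iff its first Sunday is on day ≤ L−28 (so day 1–3 in a 31-day month, 1–2 in a 30-day month, day 1 in a leap February).
Checking each month of 2094: Jan starts Fri (31d) ✓; Feb starts Mon (28d); Mar starts Mon (31d); Apr starts Thu (30d); May starts Sat (31d) ✓; Jun starts Tue (30d); Jul starts Thu (31d); Aug starts Sun (31d) ✓; Sep starts Wed (30d); Oct starts Fri (31d) ✓; Nov starts Mon (30d); Dec starts Wed (31d).
Five-Sunday months: January, May, August, October → 4.

4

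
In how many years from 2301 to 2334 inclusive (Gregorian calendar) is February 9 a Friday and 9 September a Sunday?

Check each year's weekday for February 9 and 9 September:
  2301: Sat/Mon  2302: Sun/Tue  2303: Mon/Wed  2304: Tue/Fri  2305: Thu/Sat  2306: Fri/Sun ✓  2307: Sat/Mon  2308: Sun/Wed  2309: Tue/Thu  2310: Wed/Fri  2311: Thu/Sat  2312: Fri/Mon  2313: Sun/Tue  2314: Mon/Wed  …(6 more)…  2321: Wed/Fri  2322: Thu/Sat  2323: Fri/Sun ✓  2324: Sat/Tue  2325: Mon/Wed  2326: Tue/Thu  2327: Wed/Fri  2328: Thu/Sun  2329: Sat/Mon  2330: Sun/Tue  2331: Mon/Wed  2332: Tue/Fri  2333: Thu/Sat  2334: Fri/Sun ✓
Both conditions hold in: 2306, 2317, 2323, 2334 — 4.

4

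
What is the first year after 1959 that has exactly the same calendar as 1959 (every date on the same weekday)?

1970

Two years share a calendar iff Jan 1 falls on the same weekday and both are leap or both are common. 1959: Jan 1 is Thursday, common year.
1960: Jan 1 Friday, leap
1961: Jan 1 Sunday, common
1962: Jan 1 Monday, common
1963: Jan 1 Tuesday, common
1964: Jan 1 Wednesday, leap
1965: Jan 1 Friday, common
1966: Jan 1 Saturday, common
1967: Jan 1 Sunday, common
1968: Jan 1 Monday, leap
1969: Jan 1 Wednesday, common
1970: Jan 1 Thursday, common
1970 matches on both conditions.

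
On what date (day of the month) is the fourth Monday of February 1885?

February 1, 1885 is a Sunday, so the first Monday is the 2nd.
The fourth Monday is 2 + 21 = 23.

23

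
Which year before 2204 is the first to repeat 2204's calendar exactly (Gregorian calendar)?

2192

Two years share a calendar iff Jan 1 falls on the same weekday and both are leap or both are common. 2204: Jan 1 is Sunday, leap year.
2203: Jan 1 Saturday, common
2202: Jan 1 Friday, common
2201: Jan 1 Thursday, common
2200: Jan 1 Wednesday, common
2199: Jan 1 Tuesday, common
2198: Jan 1 Monday, common
2197: Jan 1 Sunday, common
2196: Jan 1 Friday, leap
2195: Jan 1 Thursday, common
2194: Jan 1 Wednesday, common
2193: Jan 1 Tuesday, common
2192: Jan 1 Sunday, leap
2192 matches on both conditions.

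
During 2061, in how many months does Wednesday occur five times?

4

A month of length L has five Wednesdays iff its first Wednesday is on day ≤ L−28 (so day 1–3 in a 31-day month, 1–2 in a 30-day month, day 1 in a leap February).
Checking each month of 2061: Jan starts Sat (31d); Feb starts Tue (28d); Mar starts Tue (31d) ✓; Apr starts Fri (30d); May starts Sun (31d); Jun starts Wed (30d) ✓; Jul starts Fri (31d); Aug starts Mon (31d) ✓; Sep starts Thu (30d); Oct starts Sat (31d); Nov starts Tue (30d) ✓; Dec starts Thu (31d).
Five-Wednesday months: March, June, August, November → 4.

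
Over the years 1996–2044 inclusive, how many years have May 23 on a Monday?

Track May 23's weekday year by year (advancing +1, or +2 across a Feb 29):
  1996: Thu  1997: Fri (+1)  1998: Sat (+1)  1999: Sun (+1)  2000: Tue (+2)
  2001: Wed (+1)  2002: Thu (+1)  2003: Fri (+1)  2004: Sun (+2)  2005: Mon (+1) ✓
  2006: Tue (+1)  2007: Wed (+1)  2008: Fri (+2)  2009: Sat (+1)  … (21 more years) …
  2031: Fri (+1)  2032: Sun (+2)  2033: Mon (+1) ✓  2034: Tue (+1)  2035: Wed (+1)
  2036: Fri (+2)  2037: Sat (+1)  2038: Sun (+1)  2039: Mon (+1) ✓  2040: Wed (+2)
  2041: Thu (+1)  2042: Fri (+1)  2043: Sat (+1)  2044: Mon (+2) ✓
Monday years: 2005, 2011, 2016, 2022, 2033, 2039, 2044 — 7 in total.

7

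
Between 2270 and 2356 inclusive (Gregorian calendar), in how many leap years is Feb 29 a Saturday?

3

Leap years in 2270–2356: 21 of them.
Feb 29 weekday advances by 5 (mod 7) from one leap year to the next four years later (or differs when a century non-leap intervenes).
Leap-day weekdays: 2272:Thu 2276:Tue 2280:Sun 2284:Fri 2288:Wed 2292:Mon 2296:Sat✓ 2304:Mon 2308:Sat✓ 2312:Thu 2316:Tue 2320:Sun 2324:Fri 2328:Wed 2332:Mon 2336:Sat✓ 2340:Thu 2344:Tue 2348:Sun 2352:Fri 2356:Wed
Saturday: 2296, 2308, 2336 → 3.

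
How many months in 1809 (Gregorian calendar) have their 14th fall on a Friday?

2

Check the 14th of each month of 1809: Jan 14: Sat, Feb 14: Tue, Mar 14: Tue, Apr 14: Fri, May 14: Sun, Jun 14: Wed, Jul 14: Fri, Aug 14: Mon, Sep 14: Thu, Oct 14: Sat, Nov 14: Tue, Dec 14: Thu.
Friday occurs in April, July — 2 months.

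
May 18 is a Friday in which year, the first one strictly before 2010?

From one year to the next, a fixed date's weekday advances by 1, or by 2 when a Feb 29 lies between the two dates.
2010: May 18 is Tuesday.
2009: Monday (−1)
2008: Sunday (−1)
2007: Friday (−2)
May 18 falls on a Friday in 2007.

2007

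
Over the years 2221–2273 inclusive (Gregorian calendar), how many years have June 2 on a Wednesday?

Track June 2's weekday year by year (advancing +1, or +2 across a Feb 29):
  2221: Sat  2222: Sun (+1)  2223: Mon (+1)  2224: Wed (+2) ✓  2225: Thu (+1)
  2226: Fri (+1)  2227: Sat (+1)  2228: Mon (+2)  2229: Tue (+1)  2230: Wed (+1) ✓
  2231: Thu (+1)  2232: Sat (+2)  2233: Sun (+1)  2234: Mon (+1)  … (25 more years) …
  2260: Sat (+2)  2261: Sun (+1)  2262: Mon (+1)  2263: Tue (+1)  2264: Thu (+2)
  2265: Fri (+1)  2266: Sat (+1)  2267: Sun (+1)  2268: Tue (+2)  2269: Wed (+1) ✓
  2270: Thu (+1)  2271: Fri (+1)  2272: Sun (+2)  2273: Mon (+1)
Wednesday years: 2224, 2230, 2241, 2247, 2252, 2258, 2269 — 7 in total.

7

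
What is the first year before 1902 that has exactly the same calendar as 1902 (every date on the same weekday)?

1890

Two years share a calendar iff Jan 1 falls on the same weekday and both are leap or both are common. 1902: Jan 1 is Wednesday, common year.
1901: Jan 1 Tuesday, common
1900: Jan 1 Monday, common
1899: Jan 1 Sunday, common
1898: Jan 1 Saturday, common
1897: Jan 1 Friday, common
1896: Jan 1 Wednesday, leap
1895: Jan 1 Tuesday, common
1894: Jan 1 Monday, common
1893: Jan 1 Sunday, common
1892: Jan 1 Friday, leap
1891: Jan 1 Thursday, common
1890: Jan 1 Wednesday, common
1890 matches on both conditions.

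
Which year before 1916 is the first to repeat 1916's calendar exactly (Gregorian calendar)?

Two years share a calendar iff Jan 1 falls on the same weekday and both are leap or both are common. 1916: Jan 1 is Saturday, leap year.
1915: Jan 1 Friday, common
1914: Jan 1 Thursday, common
1913: Jan 1 Wednesday, common
1912: Jan 1 Monday, leap
1911: Jan 1 Sunday, common
1910: Jan 1 Saturday, common
1909: Jan 1 Friday, common
1908: Jan 1 Wednesday, leap
1907: Jan 1 Tuesday, common
1906: Jan 1 Monday, common
1905: Jan 1 Sunday, common
1904: Jan 1 Friday, leap
1903: Jan 1 Thursday, common
1902: Jan 1 Wednesday, common
1901: Jan 1 Tuesday, common
1900: Jan 1 Monday, common
1899: Jan 1 Sunday, common
1898: Jan 1 Saturday, common
1897: Jan 1 Friday, common
1896: Jan 1 Wednesday, leap
1895: Jan 1 Tuesday, common
1894: Jan 1 Monday, common
1893: Jan 1 Sunday, common
1892: Jan 1 Friday, leap
1891: Jan 1 Thursday, common
1890: Jan 1 Wednesday, common
1889: Jan 1 Tuesday, common
1888: Jan 1 Sunday, leap
1887: Jan 1 Saturday, common
1886: Jan 1 Friday, common
1885: Jan 1 Thursday, common
1884: Jan 1 Tuesday, leap
1883: Jan 1 Monday, common
1882: Jan 1 Sunday, common
1881: Jan 1 Saturday, common
1880: Jan 1 Thursday, leap
1879: Jan 1 Wednesday, common
1878: Jan 1 Tuesday, common
1877: Jan 1 Monday, common
1876: Jan 1 Saturday, leap
1876 matches on both conditions.

1876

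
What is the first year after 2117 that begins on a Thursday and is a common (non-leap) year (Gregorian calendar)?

Jan 1 advances by 2 weekdays after a leap year and by 1 after a common year.
2117: Jan 1 is Friday.
2118: Saturday
2119: Sunday
2120: Monday (leap)
2121: Wednesday
2122: Thursday
2122 begins on a Thursday and is a common year.

2122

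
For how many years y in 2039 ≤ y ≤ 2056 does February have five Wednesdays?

1

February has 28 days (29 in leap years); it has five Wednesdays when Wednesday falls among the first (month-length − 28) days — i.e. when February 1 is Wednesday in a leap year (never in a common year).
February 1 by year: 2039:Tue 2040:Wed✓ 2041:Fri 2042:Sat 2043:Sun 2044:Mon 2045:Wed 2046:Thu 2047:Fri 2048:Sat 2049:Mon 2050:Tue 2051:Wed 2052:Thu 2053:Sat 2054:Sun 2055:Mon 2056:Tue
Years with five Wednesdays: 2040 → 1.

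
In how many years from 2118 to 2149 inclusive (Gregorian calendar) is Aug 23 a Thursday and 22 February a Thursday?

3

Check each year's weekday for Aug 23 and 22 February:
  2118: Tue/Tue  2119: Wed/Wed  2120: Fri/Thu  2121: Sat/Sat  2122: Sun/Sun  2123: Mon/Mon  2124: Wed/Tue  2125: Thu/Thu ✓  2126: Fri/Fri  2127: Sat/Sat  2128: Mon/Sun  2129: Tue/Tue  2130: Wed/Wed  2131: Thu/Thu ✓  …(4 more)…  2136: Thu/Wed  2137: Fri/Fri  2138: Sat/Sat  2139: Sun/Sun  2140: Tue/Mon  2141: Wed/Wed  2142: Thu/Thu ✓  2143: Fri/Fri  2144: Sun/Sat  2145: Mon/Mon  2146: Tue/Tue  2147: Wed/Wed  2148: Fri/Thu  2149: Sat/Sat
Both conditions hold in: 2125, 2131, 2142 — 3.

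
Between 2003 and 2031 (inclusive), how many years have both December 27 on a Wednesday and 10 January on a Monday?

Check each year's weekday for December 27 and 10 January:
  2003: Sat/Fri  2004: Mon/Sat  2005: Tue/Mon  2006: Wed/Tue  2007: Thu/Wed  2008: Sat/Thu  2009: Sun/Sat  2010: Mon/Sun  2011: Tue/Mon  2012: Thu/Tue  2013: Fri/Thu  2014: Sat/Fri  2015: Sun/Sat  2016: Tue/Sun  2017: Wed/Tue  2018: Thu/Wed  2019: Fri/Thu  2020: Sun/Fri  2021: Mon/Sun  2022: Tue/Mon  2023: Wed/Tue  2024: Fri/Wed  2025: Sat/Fri  2026: Sun/Sat  2027: Mon/Sun  2028: Wed/Mon ✓  2029: Thu/Wed  2030: Fri/Thu  2031: Sat/Fri
Both conditions hold in: 2028 — 1.

1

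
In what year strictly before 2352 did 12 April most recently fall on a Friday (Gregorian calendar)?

From one year to the next, a fixed date's weekday advances by 1, or by 2 when a Feb 29 lies between the two dates.
2352: April 12 is Saturday.
2351: Thursday (−2)
2350: Wednesday (−1)
2349: Tuesday (−1)
2348: Monday (−1)
2347: Saturday (−2)
2346: Friday (−1)
12 April falls on a Friday in 2346.

2346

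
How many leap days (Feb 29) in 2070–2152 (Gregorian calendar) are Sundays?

Leap years in 2070–2152: 20 of them.
Feb 29 weekday advances by 5 (mod 7) from one leap year to the next four years later (or differs when a century non-leap intervenes).
Leap-day weekdays: 2072:Mon 2076:Sat 2080:Thu 2084:Tue 2088:Sun✓ 2092:Fri 2096:Wed 2104:Fri 2108:Wed 2112:Mon 2116:Sat 2120:Thu 2124:Tue 2128:Sun✓ 2132:Fri 2136:Wed 2140:Mon 2144:Sat 2148:Thu 2152:Tue
Sunday: 2088, 2128 → 2.

2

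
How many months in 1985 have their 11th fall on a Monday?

3

Check the 11th of each month of 1985: Jan 11: Fri, Feb 11: Mon, Mar 11: Mon, Apr 11: Thu, May 11: Sat, Jun 11: Tue, Jul 11: Thu, Aug 11: Sun, Sep 11: Wed, Oct 11: Fri, Nov 11: Mon, Dec 11: Wed.
Monday occurs in February, March, November — 3 months.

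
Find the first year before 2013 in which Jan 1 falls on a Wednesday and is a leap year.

1992

Jan 1 advances by 2 weekdays after a leap year and by 1 after a common year.
2013: Jan 1 is Tuesday.
2012: Sunday (leap)
2011: Saturday
2010: Friday
2009: Thursday
2008: Tuesday (leap)
2007: Monday
2006: Sunday
2005: Saturday
2004: Thursday (leap)
2003: Wednesday
2002: Tuesday
2001: Monday
2000: Saturday (leap)
1999: Friday
1998: Thursday
1997: Wednesday
1996: Monday (leap)
1995: Sunday
1994: Saturday
1993: Friday
1992: Wednesday (leap)
1992 begins on a Wednesday and is a leap year.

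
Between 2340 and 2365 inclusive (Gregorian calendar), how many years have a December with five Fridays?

December has 31 days; it has five Fridays when Friday falls among the first (month-length − 28) days — i.e. when December 1 is one of Friday/Thursday/Wednesday.
December 1 by year: 2340:Sun 2341:Mon 2342:Tue 2343:Wed✓ 2344:Fri✓ 2345:Sat 2346:Sun 2347:Mon 2348:Wed✓ 2349:Thu✓ 2350:Fri✓ 2351:Sat 2352:Mon 2353:Tue 2354:Wed✓ 2355:Thu✓ 2356:Sat 2357:Sun 2358:Mon 2359:Tue 2360:Thu✓ 2361:Fri✓ 2362:Sat 2363:Sun 2364:Tue 2365:Wed✓
Years with five Fridays: 2343, 2344, 2348, 2349, 2350, 2354, 2355, 2360, 2361, 2365 → 10.

10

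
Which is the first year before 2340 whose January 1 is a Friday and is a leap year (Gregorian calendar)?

2332

Jan 1 advances by 2 weekdays after a leap year and by 1 after a common year.
2340: Jan 1 is Monday (leap).
2339: Sunday
2338: Saturday
2337: Friday
2336: Wednesday (leap)
2335: Tuesday
2334: Monday
2333: Sunday
2332: Friday (leap)
2332 begins on a Friday and is a leap year.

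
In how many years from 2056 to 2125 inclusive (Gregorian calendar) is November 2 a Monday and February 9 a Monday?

8

Check each year's weekday for November 2 and February 9:
  2056: Thu/Wed  2057: Fri/Fri  2058: Sat/Sat  2059: Sun/Sun  2060: Tue/Mon  2061: Wed/Wed  2062: Thu/Thu  2063: Fri/Fri  2064: Sun/Sat  2065: Mon/Mon ✓  2066: Tue/Tue  2067: Wed/Wed  2068: Fri/Thu  2069: Sat/Sat  …(42 more)…  2112: Wed/Tue  2113: Thu/Thu  2114: Fri/Fri  2115: Sat/Sat  2116: Mon/Sun  2117: Tue/Tue  2118: Wed/Wed  2119: Thu/Thu  2120: Sat/Fri  2121: Sun/Sun  2122: Mon/Mon ✓  2123: Tue/Tue  2124: Thu/Wed  2125: Fri/Fri
Both conditions hold in: 2065, 2071, 2082, 2093, 2099, 2105, 2111, 2122 — 8.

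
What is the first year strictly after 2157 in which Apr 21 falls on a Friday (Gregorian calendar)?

From one year to the next, a fixed date's weekday advances by 1, or by 2 when a Feb 29 lies between the two dates.
2157: April 21 is Thursday.
2158: Friday (+1)
Apr 21 falls on a Friday in 2158.

2158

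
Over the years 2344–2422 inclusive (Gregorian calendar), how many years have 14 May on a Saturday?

12

Track 14 May's weekday year by year (advancing +1, or +2 across a Feb 29):
  2344: Sun  2345: Mon (+1)  2346: Tue (+1)  2347: Wed (+1)  2348: Fri (+2)
  2349: Sat (+1) ✓  2350: Sun (+1)  2351: Mon (+1)  2352: Wed (+2)  2353: Thu (+1)
  2354: Fri (+1)  2355: Sat (+1) ✓  2356: Mon (+2)  2357: Tue (+1)  … (51 more years) …
  2409: Thu (+1)  2410: Fri (+1)  2411: Sat (+1) ✓  2412: Mon (+2)  2413: Tue (+1)
  2414: Wed (+1)  2415: Thu (+1)  2416: Sat (+2) ✓  2417: Sun (+1)  2418: Mon (+1)
  2419: Tue (+1)  2420: Thu (+2)  2421: Fri (+1)  2422: Sat (+1) ✓
Saturday years: 2349, 2355, 2360, 2366, 2377, 2383, 2388, 2394, 2405, 2411, 2416, 2422 — 12 in total.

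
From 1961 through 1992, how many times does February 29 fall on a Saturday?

2

Leap years in 1961–1992: 8 of them.
Feb 29 weekday advances by 5 (mod 7) from one leap year to the next four years later (or differs when a century non-leap intervenes).
Leap-day weekdays: 1964:Sat✓ 1968:Thu 1972:Tue 1976:Sun 1980:Fri 1984:Wed 1988:Mon 1992:Sat✓
Saturday: 1964, 1992 → 2.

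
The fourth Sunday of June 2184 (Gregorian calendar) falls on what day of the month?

June 1, 2184 is a Tuesday, so the first Sunday is the 6th.
The fourth Sunday is 6 + 21 = 27.

27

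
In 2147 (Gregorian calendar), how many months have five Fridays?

4

A month of length L has five Fridays iff its first Friday is on day ≤ L−28 (so day 1–3 in a 31-day month, 1–2 in a 30-day month, day 1 in a leap February).
Checking each month of 2147: Jan starts Sun (31d); Feb starts Wed (28d); Mar starts Wed (31d) ✓; Apr starts Sat (30d); May starts Mon (31d); Jun starts Thu (30d) ✓; Jul starts Sat (31d); Aug starts Tue (31d); Sep starts Fri (30d) ✓; Oct starts Sun (31d); Nov starts Wed (30d); Dec starts Fri (31d) ✓.
Five-Friday months: March, June, September, December → 4.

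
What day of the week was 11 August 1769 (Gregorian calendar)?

January 1, 1769 is a Sunday.
August 11 is day 223 of the year, i.e. 222 days after Jan 1.
222 mod 7 = 5, so advance 5 weekdays from Sunday: Friday.

Friday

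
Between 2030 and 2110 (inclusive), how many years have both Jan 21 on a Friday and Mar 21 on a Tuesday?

Check each year's weekday for Jan 21 and Mar 21:
  2030: Mon/Thu  2031: Tue/Fri  2032: Wed/Sun  2033: Fri/Mon  2034: Sat/Tue  2035: Sun/Wed  2036: Mon/Fri  2037: Wed/Sat  2038: Thu/Sun  2039: Fri/Mon  2040: Sat/Wed  2041: Mon/Thu  2042: Tue/Fri  2043: Wed/Sat  …(53 more)…  2097: Mon/Thu  2098: Tue/Fri  2099: Wed/Sat  2100: Thu/Sun  2101: Fri/Mon  2102: Sat/Tue  2103: Sun/Wed  2104: Mon/Fri  2105: Wed/Sat  2106: Thu/Sun  2107: Fri/Mon  2108: Sat/Wed  2109: Mon/Thu  2110: Tue/Fri
Both conditions hold in: 2056, 2084 — 2.

2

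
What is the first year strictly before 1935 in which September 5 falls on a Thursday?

From one year to the next, a fixed date's weekday advances by 1, or by 2 when a Feb 29 lies between the two dates.
1935: September 5 is Thursday.
1934: Wednesday (−1)
1933: Tuesday (−1)
1932: Monday (−1)
1931: Saturday (−2)
1930: Friday (−1)
1929: Thursday (−1)
September 5 falls on a Thursday in 1929.

1929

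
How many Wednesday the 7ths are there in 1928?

Check the 7th of each month of 1928: Jan 7: Sat, Feb 7: Tue, Mar 7: Wed, Apr 7: Sat, May 7: Mon, Jun 7: Thu, Jul 7: Sat, Aug 7: Tue, Sep 7: Fri, Oct 7: Sun, Nov 7: Wed, Dec 7: Fri.
Wednesday occurs in March, November — 2 months.

2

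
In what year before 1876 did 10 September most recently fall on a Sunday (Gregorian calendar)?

From one year to the next, a fixed date's weekday advances by 1, or by 2 when a Feb 29 lies between the two dates.
1876: September 10 is Sunday.
1875: Friday (−2)
1874: Thursday (−1)
1873: Wednesday (−1)
1872: Tuesday (−1)
1871: Sunday (−2)
10 September falls on a Sunday in 1871.

1871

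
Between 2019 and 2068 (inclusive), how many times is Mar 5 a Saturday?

Track Mar 5's weekday year by year (advancing +1, or +2 across a Feb 29):
  2019: Tue  2020: Thu (+2)  2021: Fri (+1)  2022: Sat (+1) ✓  2023: Sun (+1)
  2024: Tue (+2)  2025: Wed (+1)  2026: Thu (+1)  2027: Fri (+1)  2028: Sun (+2)
  2029: Mon (+1)  2030: Tue (+1)  2031: Wed (+1)  2032: Fri (+2)  … (22 more years) …
  2055: Fri (+1)  2056: Sun (+2)  2057: Mon (+1)  2058: Tue (+1)  2059: Wed (+1)
  2060: Fri (+2)  2061: Sat (+1) ✓  2062: Sun (+1)  2063: Mon (+1)  2064: Wed (+2)
  2065: Thu (+1)  2066: Fri (+1)  2067: Sat (+1) ✓  2068: Mon (+2)
Saturday years: 2022, 2033, 2039, 2044, 2050, 2061, 2067 — 7 in total.

7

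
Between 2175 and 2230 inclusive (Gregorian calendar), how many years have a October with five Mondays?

23

October has 31 days; it has five Mondays when Monday falls among the first (month-length − 28) days — i.e. when October 1 is one of Monday/Sunday/Saturday.
October 1 by year: 2175:Sun✓ 2176:Tue 2177:Wed 2178:Thu 2179:Fri 2180:Sun✓ 2181:Mon✓ 2182:Tue 2183:Wed 2184:Fri 2185:Sat✓ 2186:Sun✓ 2187:Mon✓ 2188:Wed 2189:Thu …(26 more)… 2216:Tue 2217:Wed 2218:Thu 2219:Fri 2220:Sun✓ 2221:Mon✓ 2222:Tue 2223:Wed 2224:Fri 2225:Sat✓ 2226:Sun✓ 2227:Mon✓ 2228:Wed 2229:Thu 2230:Fri
Years with five Mondays: 2175, 2180, 2181, 2185, 2186, 2187, 2191, 2192, 2196, 2197, 2198, 2203, 2204, 2208, 2209, 2210, 2214, 2215, 2220, 2221, 2225, 2226, 2227 → 23.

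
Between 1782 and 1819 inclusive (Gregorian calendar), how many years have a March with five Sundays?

March has 31 days; it has five Sundays when Sunday falls among the first (month-length − 28) days — i.e. when March 1 is one of Sunday/Saturday/Friday.
March 1 by year: 1782:Fri✓ 1783:Sat✓ 1784:Mon 1785:Tue 1786:Wed 1787:Thu 1788:Sat✓ 1789:Sun✓ 1790:Mon 1791:Tue 1792:Thu 1793:Fri✓ 1794:Sat✓ 1795:Sun✓ 1796:Tue …(8 more)… 1805:Fri✓ 1806:Sat✓ 1807:Sun✓ 1808:Tue 1809:Wed 1810:Thu 1811:Fri✓ 1812:Sun✓ 1813:Mon 1814:Tue 1815:Wed 1816:Fri✓ 1817:Sat✓ 1818:Sun✓ 1819:Mon
Years with five Sundays: 1782, 1783, 1788, 1789, 1793, 1794, 1795, 1799, 1800, 1801, 1805, 1806, 1807, 1811, 1812, 1816, 1817, 1818 → 18.

18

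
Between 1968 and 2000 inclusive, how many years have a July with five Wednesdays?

July has 31 days; it has five Wednesdays when Wednesday falls among the first (month-length − 28) days — i.e. when July 1 is one of Wednesday/Tuesday/Monday.
July 1 by year: 1968:Mon✓ 1969:Tue✓ 1970:Wed✓ 1971:Thu 1972:Sat 1973:Sun 1974:Mon✓ 1975:Tue✓ 1976:Thu 1977:Fri 1978:Sat 1979:Sun 1980:Tue✓ 1981:Wed✓ 1982:Thu …(3 more)… 1986:Tue✓ 1987:Wed✓ 1988:Fri 1989:Sat 1990:Sun 1991:Mon✓ 1992:Wed✓ 1993:Thu 1994:Fri 1995:Sat 1996:Mon✓ 1997:Tue✓ 1998:Wed✓ 1999:Thu 2000:Sat
Years with five Wednesdays: 1968, 1969, 1970, 1974, 1975, 1980, 1981, 1985, 1986, 1987, 1991, 1992, 1996, 1997, 1998 → 15.

15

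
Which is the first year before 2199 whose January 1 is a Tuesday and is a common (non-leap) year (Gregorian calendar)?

2193

Jan 1 advances by 2 weekdays after a leap year and by 1 after a common year.
2199: Jan 1 is Tuesday.
2198: Monday
2197: Sunday
2196: Friday (leap)
2195: Thursday
2194: Wednesday
2193: Tuesday
2193 begins on a Tuesday and is a common year.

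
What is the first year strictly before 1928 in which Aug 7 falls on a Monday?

1922

From one year to the next, a fixed date's weekday advances by 1, or by 2 when a Feb 29 lies between the two dates.
1928: August 7 is Tuesday.
1927: Sunday (−2)
1926: Saturday (−1)
1925: Friday (−1)
1924: Thursday (−1)
1923: Tuesday (−2)
1922: Monday (−1)
Aug 7 falls on a Monday in 1922.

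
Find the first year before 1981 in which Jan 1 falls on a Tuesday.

1980

Jan 1 advances by 2 weekdays after a leap year and by 1 after a common year.
1981: Jan 1 is Thursday.
1980: Tuesday (leap)
1980 begins on a Tuesday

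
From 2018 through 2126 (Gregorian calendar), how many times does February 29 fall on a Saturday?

4

Leap years in 2018–2126: 26 of them.
Feb 29 weekday advances by 5 (mod 7) from one leap year to the next four years later (or differs when a century non-leap intervenes).
Leap-day weekdays: 2020:Sat✓ 2024:Thu 2028:Tue 2032:Sun 2036:Fri 2040:Wed 2044:Mon 2048:Sat✓ 2052:Thu 2056:Tue 2060:Sun 2064:Fri 2068:Wed 2072:Mon 2076:Sat✓ 2080:Thu 2084:Tue 2088:Sun 2092:Fri 2096:Wed 2104:Fri 2108:Wed 2112:Mon 2116:Sat✓ 2120:Thu 2124:Tue
Saturday: 2020, 2048, 2076, 2116 → 4.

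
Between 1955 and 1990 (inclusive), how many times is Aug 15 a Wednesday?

Track Aug 15's weekday year by year (advancing +1, or +2 across a Feb 29):
  1955: Mon  1956: Wed (+2) ✓  1957: Thu (+1)  1958: Fri (+1)  1959: Sat (+1)
  1960: Mon (+2)  1961: Tue (+1)  1962: Wed (+1) ✓  1963: Thu (+1)  1964: Sat (+2)
  1965: Sun (+1)  1966: Mon (+1)  1967: Tue (+1)  1968: Thu (+2)  … (8 more years) …
  1977: Mon (+1)  1978: Tue (+1)  1979: Wed (+1) ✓  1980: Fri (+2)  1981: Sat (+1)
  1982: Sun (+1)  1983: Mon (+1)  1984: Wed (+2) ✓  1985: Thu (+1)  1986: Fri (+1)
  1987: Sat (+1)  1988: Mon (+2)  1989: Tue (+1)  1990: Wed (+1) ✓
Wednesday years: 1956, 1962, 1973, 1979, 1984, 1990 — 6 in total.

6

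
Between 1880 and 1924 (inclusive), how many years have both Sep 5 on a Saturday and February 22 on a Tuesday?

Check each year's weekday for Sep 5 and February 22:
  1880: Sun/Sun  1881: Mon/Tue  1882: Tue/Wed  1883: Wed/Thu  1884: Fri/Fri  1885: Sat/Sun  1886: Sun/Mon  1887: Mon/Tue  1888: Wed/Wed  1889: Thu/Fri  1890: Fri/Sat  1891: Sat/Sun  1892: Mon/Mon  1893: Tue/Wed  …(17 more)…  1911: Tue/Wed  1912: Thu/Thu  1913: Fri/Sat  1914: Sat/Sun  1915: Sun/Mon  1916: Tue/Tue  1917: Wed/Thu  1918: Thu/Fri  1919: Fri/Sat  1920: Sun/Sun  1921: Mon/Tue  1922: Tue/Wed  1923: Wed/Thu  1924: Fri/Fri
Both conditions hold in: no year — 0.

0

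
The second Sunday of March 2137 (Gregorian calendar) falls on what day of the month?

10

March 1, 2137 is a Friday, so the first Sunday is the 3rd.
The second Sunday is 3 + 7 = 10.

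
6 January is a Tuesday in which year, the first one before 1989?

1987

From one year to the next, a fixed date's weekday advances by 1, or by 2 when a Feb 29 lies between the two dates.
1989: January 6 is Friday.
1988: Wednesday (−2)
1987: Tuesday (−1)
6 January falls on a Tuesday in 1987.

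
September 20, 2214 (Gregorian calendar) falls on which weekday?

Tuesday

January 1, 2214 is a Saturday.
September 20 is day 263 of the year, i.e. 262 days after Jan 1.
262 mod 7 = 3, so advance 3 weekdays from Saturday: Tuesday.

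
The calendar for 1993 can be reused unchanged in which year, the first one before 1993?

1982

Two years share a calendar iff Jan 1 falls on the same weekday and both are leap or both are common. 1993: Jan 1 is Friday, common year.
1992: Jan 1 Wednesday, leap
1991: Jan 1 Tuesday, common
1990: Jan 1 Monday, common
1989: Jan 1 Sunday, common
1988: Jan 1 Friday, leap
1987: Jan 1 Thursday, common
1986: Jan 1 Wednesday, common
1985: Jan 1 Tuesday, common
1984: Jan 1 Sunday, leap
1983: Jan 1 Saturday, common
1982: Jan 1 Friday, common
1982 matches on both conditions.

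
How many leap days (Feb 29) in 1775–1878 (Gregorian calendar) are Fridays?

Leap years in 1775–1878: 25 of them.
Feb 29 weekday advances by 5 (mod 7) from one leap year to the next four years later (or differs when a century non-leap intervenes).
Leap-day weekdays: 1776:Thu 1780:Tue 1784:Sun 1788:Fri✓ 1792:Wed 1796:Mon 1804:Wed 1808:Mon 1812:Sat 1816:Thu 1820:Tue 1824:Sun 1828:Fri✓ 1832:Wed 1836:Mon 1840:Sat 1844:Thu 1848:Tue 1852:Sun 1856:Fri✓ 1860:Wed 1864:Mon 1868:Sat 1872:Thu 1876:Tue
Friday: 1788, 1828, 1856 → 3.

3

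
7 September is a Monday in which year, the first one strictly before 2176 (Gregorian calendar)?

2172

From one year to the next, a fixed date's weekday advances by 1, or by 2 when a Feb 29 lies between the two dates.
2176: September 7 is Saturday.
2175: Thursday (−2)
2174: Wednesday (−1)
2173: Tuesday (−1)
2172: Monday (−1)
7 September falls on a Monday in 2172.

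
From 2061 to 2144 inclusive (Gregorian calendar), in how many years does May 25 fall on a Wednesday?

13

Track May 25's weekday year by year (advancing +1, or +2 across a Feb 29):
  2061: Wed ✓  2062: Thu (+1)  2063: Fri (+1)  2064: Sun (+2)  2065: Mon (+1)
  2066: Tue (+1)  2067: Wed (+1) ✓  2068: Fri (+2)  2069: Sat (+1)  2070: Sun (+1)
  2071: Mon (+1)  2072: Wed (+2) ✓  2073: Thu (+1)  2074: Fri (+1)  … (56 more years) …
  2131: Fri (+1)  2132: Sun (+2)  2133: Mon (+1)  2134: Tue (+1)  2135: Wed (+1) ✓
  2136: Fri (+2)  2137: Sat (+1)  2138: Sun (+1)  2139: Mon (+1)  2140: Wed (+2) ✓
  2141: Thu (+1)  2142: Fri (+1)  2143: Sat (+1)  2144: Mon (+2)
Wednesday years: 2061, 2067, 2072, 2078, 2089, 2095, 2101, 2107, 2112, 2118, 2129, 2135, 2140 — 13 in total.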